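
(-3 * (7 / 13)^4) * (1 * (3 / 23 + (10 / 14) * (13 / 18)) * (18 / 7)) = -275331 / 656903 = -0.42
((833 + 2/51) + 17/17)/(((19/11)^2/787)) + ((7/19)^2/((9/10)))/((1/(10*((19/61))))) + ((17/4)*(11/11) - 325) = 219688.18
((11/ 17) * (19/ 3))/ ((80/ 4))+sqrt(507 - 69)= 209/ 1020+sqrt(438)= 21.13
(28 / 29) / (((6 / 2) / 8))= 224 / 87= 2.57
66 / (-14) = -33 / 7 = -4.71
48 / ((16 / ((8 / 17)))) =24 / 17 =1.41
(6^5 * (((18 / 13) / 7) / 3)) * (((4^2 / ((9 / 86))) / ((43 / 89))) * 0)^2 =0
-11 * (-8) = 88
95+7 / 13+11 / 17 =21257 / 221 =96.19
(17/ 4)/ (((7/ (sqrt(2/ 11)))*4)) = 17*sqrt(22)/ 1232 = 0.06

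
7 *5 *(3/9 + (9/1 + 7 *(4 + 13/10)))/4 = 9751/24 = 406.29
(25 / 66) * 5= 1.89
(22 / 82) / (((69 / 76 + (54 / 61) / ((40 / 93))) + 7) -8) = 127490 / 934267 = 0.14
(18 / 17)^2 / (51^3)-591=-839135475 / 1419857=-591.00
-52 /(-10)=26 /5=5.20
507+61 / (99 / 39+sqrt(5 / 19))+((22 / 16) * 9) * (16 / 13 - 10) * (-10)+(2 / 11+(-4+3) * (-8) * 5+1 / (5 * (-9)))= 105832799186 / 63854505 - 10309 * sqrt(95) / 19846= 1652.34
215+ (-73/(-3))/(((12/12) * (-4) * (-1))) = 2653/12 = 221.08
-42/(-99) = 14/33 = 0.42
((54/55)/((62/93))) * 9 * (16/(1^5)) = 11664/55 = 212.07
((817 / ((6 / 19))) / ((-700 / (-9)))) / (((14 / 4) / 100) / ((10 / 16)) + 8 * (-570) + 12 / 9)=-698535 / 95730824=-0.01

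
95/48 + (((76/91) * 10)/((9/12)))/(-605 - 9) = 876565/446992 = 1.96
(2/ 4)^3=1/ 8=0.12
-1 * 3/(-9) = 1/3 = 0.33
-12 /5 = -2.40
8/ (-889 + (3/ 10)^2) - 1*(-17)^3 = 436720683/ 88891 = 4912.99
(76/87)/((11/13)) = 988/957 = 1.03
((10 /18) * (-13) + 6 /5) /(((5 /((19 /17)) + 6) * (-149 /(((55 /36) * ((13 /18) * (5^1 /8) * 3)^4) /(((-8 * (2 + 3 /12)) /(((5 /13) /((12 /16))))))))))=-388862134375 /688466912477184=-0.00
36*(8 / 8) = 36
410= 410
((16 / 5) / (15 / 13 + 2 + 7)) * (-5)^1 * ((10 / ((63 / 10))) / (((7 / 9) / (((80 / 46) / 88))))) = -26000 / 409101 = -0.06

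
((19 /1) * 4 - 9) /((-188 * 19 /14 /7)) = -3283 /1786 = -1.84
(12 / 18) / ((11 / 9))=0.55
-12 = -12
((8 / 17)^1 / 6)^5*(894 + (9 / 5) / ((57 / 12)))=100352 / 37805535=0.00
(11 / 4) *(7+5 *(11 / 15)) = 88 / 3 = 29.33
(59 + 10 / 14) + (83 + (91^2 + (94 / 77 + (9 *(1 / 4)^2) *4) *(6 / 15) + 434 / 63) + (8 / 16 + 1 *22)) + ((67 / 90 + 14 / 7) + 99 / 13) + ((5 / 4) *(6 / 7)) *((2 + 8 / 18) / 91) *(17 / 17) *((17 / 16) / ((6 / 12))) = 1423527401 / 168168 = 8464.91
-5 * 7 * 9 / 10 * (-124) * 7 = 27342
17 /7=2.43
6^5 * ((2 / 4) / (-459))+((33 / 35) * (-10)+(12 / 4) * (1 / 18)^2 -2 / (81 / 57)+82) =805855 / 12852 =62.70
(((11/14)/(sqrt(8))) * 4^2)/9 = 22 * sqrt(2)/63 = 0.49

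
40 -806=-766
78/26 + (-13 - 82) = -92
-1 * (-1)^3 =1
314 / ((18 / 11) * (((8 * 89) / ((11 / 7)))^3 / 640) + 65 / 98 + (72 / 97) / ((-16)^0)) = 0.00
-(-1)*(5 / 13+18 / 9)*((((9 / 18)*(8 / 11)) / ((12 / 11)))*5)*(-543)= -28055 / 13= -2158.08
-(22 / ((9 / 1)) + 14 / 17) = -500 / 153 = -3.27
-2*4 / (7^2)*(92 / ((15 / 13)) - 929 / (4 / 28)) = 770792 / 735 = 1048.70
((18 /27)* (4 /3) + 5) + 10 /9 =7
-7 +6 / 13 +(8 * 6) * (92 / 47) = 53413 / 611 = 87.42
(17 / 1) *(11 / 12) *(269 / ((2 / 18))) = 150909 / 4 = 37727.25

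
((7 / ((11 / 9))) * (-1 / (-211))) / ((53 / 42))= 2646 / 123013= 0.02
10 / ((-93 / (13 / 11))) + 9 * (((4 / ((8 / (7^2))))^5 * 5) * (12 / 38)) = 39011244223625 / 310992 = 125441311.11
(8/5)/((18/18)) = 8/5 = 1.60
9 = 9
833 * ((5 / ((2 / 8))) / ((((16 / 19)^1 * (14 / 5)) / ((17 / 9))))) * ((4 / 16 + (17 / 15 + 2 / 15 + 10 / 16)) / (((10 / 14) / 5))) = 345740815 / 1728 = 200081.49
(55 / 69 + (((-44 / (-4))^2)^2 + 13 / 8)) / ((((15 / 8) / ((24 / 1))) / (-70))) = -905314928 / 69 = -13120506.20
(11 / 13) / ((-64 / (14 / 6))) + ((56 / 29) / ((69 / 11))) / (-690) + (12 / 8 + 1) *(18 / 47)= 25001686583 / 26995250880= 0.93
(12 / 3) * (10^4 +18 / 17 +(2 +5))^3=19699549899045412 / 4913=4009678383685.20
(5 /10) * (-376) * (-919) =172772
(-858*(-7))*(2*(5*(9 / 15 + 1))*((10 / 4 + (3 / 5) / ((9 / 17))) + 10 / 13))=2115344 / 5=423068.80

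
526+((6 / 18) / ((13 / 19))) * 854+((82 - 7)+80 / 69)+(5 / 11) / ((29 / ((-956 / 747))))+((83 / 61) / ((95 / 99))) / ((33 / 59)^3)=4661229220686028 / 4541806198215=1026.29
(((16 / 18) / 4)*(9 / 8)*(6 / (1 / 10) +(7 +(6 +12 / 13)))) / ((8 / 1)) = 961 / 416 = 2.31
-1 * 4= -4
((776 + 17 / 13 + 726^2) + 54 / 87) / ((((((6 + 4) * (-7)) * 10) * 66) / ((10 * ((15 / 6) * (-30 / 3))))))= 995004655 / 348348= 2856.35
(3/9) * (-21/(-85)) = 0.08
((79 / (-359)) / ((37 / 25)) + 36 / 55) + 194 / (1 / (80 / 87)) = 11370520781 / 63559155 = 178.90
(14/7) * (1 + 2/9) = 22/9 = 2.44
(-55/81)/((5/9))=-11/9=-1.22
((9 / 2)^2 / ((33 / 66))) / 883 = 81 / 1766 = 0.05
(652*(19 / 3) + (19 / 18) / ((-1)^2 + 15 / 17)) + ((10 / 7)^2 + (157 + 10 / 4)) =121121459 / 28224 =4291.43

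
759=759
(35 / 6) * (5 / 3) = 175 / 18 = 9.72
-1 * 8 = -8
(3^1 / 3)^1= 1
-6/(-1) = 6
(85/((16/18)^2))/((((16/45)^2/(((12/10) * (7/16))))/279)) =16337382075/131072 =124644.33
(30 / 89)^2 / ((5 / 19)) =3420 / 7921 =0.43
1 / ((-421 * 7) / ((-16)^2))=-256 / 2947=-0.09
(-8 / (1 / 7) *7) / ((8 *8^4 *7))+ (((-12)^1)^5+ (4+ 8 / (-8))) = -1019203591 / 4096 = -248829.00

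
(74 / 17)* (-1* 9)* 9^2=-3173.29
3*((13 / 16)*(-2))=-39 / 8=-4.88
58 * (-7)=-406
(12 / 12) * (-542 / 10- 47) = -506 / 5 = -101.20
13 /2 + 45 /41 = 7.60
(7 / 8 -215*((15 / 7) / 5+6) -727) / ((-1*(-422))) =-118063 / 23632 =-5.00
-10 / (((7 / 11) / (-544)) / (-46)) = -393234.29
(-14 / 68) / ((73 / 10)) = -35 / 1241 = -0.03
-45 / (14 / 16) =-51.43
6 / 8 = 3 / 4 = 0.75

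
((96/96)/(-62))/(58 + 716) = -0.00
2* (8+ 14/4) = 23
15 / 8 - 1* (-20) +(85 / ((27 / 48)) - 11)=11663 / 72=161.99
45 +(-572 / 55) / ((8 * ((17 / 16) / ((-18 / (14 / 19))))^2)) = -642.20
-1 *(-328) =328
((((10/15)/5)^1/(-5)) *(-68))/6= 68/225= 0.30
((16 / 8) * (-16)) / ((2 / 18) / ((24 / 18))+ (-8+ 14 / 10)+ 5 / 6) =1920 / 341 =5.63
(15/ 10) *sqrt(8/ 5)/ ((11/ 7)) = 21 *sqrt(10)/ 55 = 1.21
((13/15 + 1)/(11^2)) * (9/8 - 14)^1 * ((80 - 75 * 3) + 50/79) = 1644601/57354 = 28.67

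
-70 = -70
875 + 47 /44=38547 /44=876.07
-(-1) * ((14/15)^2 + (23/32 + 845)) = 6095447/7200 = 846.59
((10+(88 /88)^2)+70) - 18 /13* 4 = 981 /13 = 75.46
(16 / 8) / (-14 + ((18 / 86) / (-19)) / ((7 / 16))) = -5719 / 40105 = -0.14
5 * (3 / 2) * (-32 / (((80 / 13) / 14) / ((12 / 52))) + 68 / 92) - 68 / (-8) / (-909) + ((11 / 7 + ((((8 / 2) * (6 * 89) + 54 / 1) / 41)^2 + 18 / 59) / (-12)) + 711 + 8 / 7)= 10318903451839 / 29029494942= 355.46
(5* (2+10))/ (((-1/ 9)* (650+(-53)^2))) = -180/ 1153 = -0.16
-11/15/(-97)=11/1455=0.01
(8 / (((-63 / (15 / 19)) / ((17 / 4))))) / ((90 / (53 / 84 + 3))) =-5185 / 301644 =-0.02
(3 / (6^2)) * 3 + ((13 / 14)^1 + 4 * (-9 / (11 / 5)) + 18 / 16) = -8661 / 616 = -14.06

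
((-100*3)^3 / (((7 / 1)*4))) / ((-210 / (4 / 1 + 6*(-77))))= -103050000 / 49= -2103061.22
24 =24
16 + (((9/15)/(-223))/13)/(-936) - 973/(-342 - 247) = 47019809269/2663717160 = 17.65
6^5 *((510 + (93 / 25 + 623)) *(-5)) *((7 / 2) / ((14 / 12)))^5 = -10739548684.80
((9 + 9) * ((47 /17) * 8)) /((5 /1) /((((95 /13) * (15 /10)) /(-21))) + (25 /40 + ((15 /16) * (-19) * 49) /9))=-6172416 /1642387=-3.76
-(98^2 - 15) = -9589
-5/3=-1.67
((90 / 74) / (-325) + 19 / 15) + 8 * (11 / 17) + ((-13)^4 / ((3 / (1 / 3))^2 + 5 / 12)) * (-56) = -2353344775712 / 119833935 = -19638.38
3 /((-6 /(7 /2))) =-7 /4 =-1.75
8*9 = 72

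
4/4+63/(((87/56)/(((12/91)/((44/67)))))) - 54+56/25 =-4418343/103675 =-42.62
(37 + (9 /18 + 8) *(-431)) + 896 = -5461 /2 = -2730.50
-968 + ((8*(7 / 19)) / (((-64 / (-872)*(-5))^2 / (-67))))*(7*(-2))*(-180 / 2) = -351231827 / 190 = -1848588.56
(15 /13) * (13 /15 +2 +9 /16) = 823 /208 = 3.96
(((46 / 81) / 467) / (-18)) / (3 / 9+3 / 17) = -0.00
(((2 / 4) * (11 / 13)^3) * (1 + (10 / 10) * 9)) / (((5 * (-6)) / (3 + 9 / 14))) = -0.37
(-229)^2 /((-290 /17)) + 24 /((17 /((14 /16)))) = -15149359 /4930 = -3072.89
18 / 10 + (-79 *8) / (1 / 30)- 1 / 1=-18959.20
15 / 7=2.14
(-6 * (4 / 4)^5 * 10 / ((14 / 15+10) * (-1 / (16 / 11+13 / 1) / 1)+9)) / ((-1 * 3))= 47700 / 19661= 2.43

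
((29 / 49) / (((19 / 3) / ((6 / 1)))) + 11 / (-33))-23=-63604 / 2793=-22.77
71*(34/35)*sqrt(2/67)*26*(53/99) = 165.87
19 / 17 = 1.12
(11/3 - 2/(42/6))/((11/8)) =568/231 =2.46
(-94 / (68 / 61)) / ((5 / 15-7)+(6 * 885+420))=-8601 / 583780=-0.01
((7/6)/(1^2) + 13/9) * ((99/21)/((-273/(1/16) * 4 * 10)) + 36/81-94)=-244.28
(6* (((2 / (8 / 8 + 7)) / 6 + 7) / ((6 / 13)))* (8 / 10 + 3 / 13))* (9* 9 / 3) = 101907 / 40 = 2547.68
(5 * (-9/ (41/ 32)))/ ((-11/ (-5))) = -7200/ 451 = -15.96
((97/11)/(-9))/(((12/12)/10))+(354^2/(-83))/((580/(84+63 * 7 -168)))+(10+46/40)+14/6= -4411479509/4765860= -925.64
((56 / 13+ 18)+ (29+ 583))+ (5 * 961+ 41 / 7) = 495510 / 91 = 5445.16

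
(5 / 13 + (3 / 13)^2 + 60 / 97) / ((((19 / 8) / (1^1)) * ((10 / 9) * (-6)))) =-103908 / 1557335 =-0.07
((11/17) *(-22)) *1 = -242/17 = -14.24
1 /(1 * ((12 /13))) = 13 /12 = 1.08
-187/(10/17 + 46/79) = -251141/1572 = -159.76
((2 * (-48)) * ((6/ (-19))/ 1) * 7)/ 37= 4032/ 703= 5.74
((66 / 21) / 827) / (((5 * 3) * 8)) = 11 / 347340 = 0.00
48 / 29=1.66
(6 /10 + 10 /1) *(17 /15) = 12.01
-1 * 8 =-8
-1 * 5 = -5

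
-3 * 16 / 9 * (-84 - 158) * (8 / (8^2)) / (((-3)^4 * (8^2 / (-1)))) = -121 / 3888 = -0.03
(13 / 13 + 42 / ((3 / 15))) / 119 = 211 / 119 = 1.77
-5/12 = -0.42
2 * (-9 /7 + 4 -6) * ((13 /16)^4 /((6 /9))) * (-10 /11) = 9853545 /2523136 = 3.91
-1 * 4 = -4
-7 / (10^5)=-7 / 100000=-0.00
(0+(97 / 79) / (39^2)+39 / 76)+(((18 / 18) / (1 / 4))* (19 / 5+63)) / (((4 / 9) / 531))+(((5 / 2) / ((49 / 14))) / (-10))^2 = 319237.72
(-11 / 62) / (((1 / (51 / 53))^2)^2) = -74417211 / 489209822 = -0.15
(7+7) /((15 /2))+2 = 3.87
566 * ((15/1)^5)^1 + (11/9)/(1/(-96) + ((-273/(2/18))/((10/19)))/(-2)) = 1444648005058010/3361161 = 429806250.00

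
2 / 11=0.18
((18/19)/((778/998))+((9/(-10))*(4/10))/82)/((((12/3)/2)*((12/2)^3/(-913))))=-620386239/242424800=-2.56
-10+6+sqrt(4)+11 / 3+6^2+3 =40.67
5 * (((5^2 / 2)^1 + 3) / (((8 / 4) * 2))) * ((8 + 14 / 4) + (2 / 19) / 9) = 610235 / 2736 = 223.04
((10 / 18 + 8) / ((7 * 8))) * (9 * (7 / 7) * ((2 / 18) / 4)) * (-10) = -55 / 144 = -0.38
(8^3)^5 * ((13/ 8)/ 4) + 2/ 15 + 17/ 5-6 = 214404767416283/ 15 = 14293651161085.53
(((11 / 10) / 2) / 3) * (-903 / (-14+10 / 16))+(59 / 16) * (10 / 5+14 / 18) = 1742693 / 77040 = 22.62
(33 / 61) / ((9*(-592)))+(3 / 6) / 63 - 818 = -817.99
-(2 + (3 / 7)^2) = -107 / 49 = -2.18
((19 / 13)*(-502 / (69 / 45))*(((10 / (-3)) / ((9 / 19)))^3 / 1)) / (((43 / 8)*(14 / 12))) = 5233691360000 / 196827813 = 26590.20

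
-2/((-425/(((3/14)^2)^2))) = 81/8163400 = 0.00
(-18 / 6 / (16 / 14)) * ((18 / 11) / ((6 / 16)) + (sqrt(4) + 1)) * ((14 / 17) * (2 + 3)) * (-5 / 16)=297675 / 11968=24.87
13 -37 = -24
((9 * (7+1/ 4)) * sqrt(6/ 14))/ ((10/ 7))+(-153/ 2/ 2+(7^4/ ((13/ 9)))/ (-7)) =-14337/ 52+261 * sqrt(21)/ 40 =-245.81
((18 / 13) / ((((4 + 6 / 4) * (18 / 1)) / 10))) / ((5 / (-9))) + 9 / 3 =393 / 143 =2.75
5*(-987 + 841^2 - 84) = 3531050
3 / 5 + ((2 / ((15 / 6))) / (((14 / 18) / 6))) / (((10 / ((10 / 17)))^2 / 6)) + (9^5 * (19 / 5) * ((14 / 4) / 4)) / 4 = 15887900571 / 323680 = 49085.21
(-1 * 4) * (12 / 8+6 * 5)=-126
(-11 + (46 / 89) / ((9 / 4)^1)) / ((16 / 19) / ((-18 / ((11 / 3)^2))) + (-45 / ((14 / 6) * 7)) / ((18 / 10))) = 72285633 / 14494273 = 4.99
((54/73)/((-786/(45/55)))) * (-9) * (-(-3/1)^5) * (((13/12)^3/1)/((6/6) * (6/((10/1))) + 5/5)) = 72072585/53858816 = 1.34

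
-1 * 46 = -46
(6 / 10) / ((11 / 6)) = 18 / 55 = 0.33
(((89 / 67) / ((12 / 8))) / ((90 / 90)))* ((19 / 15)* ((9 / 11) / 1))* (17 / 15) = 57494 / 55275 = 1.04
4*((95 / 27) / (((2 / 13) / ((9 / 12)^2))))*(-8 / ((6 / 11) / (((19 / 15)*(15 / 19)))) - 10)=-45695 / 36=-1269.31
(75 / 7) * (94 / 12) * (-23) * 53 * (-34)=24349525 / 7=3478503.57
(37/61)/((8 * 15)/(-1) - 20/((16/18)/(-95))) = 74/246135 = 0.00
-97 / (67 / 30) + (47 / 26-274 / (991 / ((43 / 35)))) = -2535568279 / 60421270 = -41.96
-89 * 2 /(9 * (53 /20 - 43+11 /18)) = 3560 /7153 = 0.50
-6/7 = -0.86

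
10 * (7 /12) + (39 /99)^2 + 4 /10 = 69571 /10890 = 6.39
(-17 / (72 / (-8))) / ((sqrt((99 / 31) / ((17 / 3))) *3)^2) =8959 / 24057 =0.37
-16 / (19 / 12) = -10.11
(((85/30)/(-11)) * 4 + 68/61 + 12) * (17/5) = 413542/10065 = 41.09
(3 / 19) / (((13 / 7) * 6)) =7 / 494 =0.01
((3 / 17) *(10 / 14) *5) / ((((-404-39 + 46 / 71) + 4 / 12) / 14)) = -639 / 32011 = -0.02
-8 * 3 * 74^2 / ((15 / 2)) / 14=-43808 / 35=-1251.66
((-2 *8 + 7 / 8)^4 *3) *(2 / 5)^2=25120.18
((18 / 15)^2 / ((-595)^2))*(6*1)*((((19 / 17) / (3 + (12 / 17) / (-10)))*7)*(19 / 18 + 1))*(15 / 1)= 8436 / 4197725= 0.00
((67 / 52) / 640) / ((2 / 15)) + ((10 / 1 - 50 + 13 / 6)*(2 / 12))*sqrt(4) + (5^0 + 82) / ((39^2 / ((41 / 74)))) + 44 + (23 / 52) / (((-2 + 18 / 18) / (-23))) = 2397730801 / 57627648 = 41.61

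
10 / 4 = 5 / 2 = 2.50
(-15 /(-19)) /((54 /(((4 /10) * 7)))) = 7 /171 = 0.04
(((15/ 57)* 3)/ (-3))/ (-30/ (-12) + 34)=-10/ 1387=-0.01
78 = 78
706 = 706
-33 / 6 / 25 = -11 / 50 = -0.22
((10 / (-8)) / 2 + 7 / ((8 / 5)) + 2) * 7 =161 / 4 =40.25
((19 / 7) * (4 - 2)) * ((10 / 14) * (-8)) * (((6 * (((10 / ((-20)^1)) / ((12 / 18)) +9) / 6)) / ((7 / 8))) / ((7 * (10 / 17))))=-71.03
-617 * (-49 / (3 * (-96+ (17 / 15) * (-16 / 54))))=-4081455 / 39016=-104.61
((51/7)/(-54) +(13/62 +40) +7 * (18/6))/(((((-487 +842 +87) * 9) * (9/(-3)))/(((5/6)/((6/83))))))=-0.06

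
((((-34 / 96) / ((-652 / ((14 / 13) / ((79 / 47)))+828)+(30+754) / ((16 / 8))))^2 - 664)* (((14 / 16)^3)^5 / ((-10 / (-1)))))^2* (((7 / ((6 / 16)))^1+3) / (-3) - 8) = -5679967391738942132689837095293496513355171015017761310113 / 4648256008492309772311689740992583629754740777307602944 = -1221.96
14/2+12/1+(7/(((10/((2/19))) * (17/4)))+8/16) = 63041/3230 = 19.52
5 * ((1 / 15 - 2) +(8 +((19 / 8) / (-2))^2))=28711 / 768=37.38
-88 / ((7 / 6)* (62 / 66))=-17424 / 217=-80.29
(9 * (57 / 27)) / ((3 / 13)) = 247 / 3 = 82.33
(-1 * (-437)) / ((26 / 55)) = 24035 / 26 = 924.42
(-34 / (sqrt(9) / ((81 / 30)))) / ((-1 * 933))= 51 / 1555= 0.03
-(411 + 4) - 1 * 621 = -1036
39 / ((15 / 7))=91 / 5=18.20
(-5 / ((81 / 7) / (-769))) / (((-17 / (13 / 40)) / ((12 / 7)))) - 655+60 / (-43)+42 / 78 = -666.75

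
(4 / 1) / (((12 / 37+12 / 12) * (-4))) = -37 / 49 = -0.76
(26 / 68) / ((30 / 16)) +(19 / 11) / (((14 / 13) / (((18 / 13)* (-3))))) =-126811 / 19635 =-6.46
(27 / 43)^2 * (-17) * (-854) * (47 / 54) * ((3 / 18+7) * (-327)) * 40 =-20081442780 / 43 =-467010297.21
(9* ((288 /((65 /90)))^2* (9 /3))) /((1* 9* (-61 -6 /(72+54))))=-846526464 /108329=-7814.40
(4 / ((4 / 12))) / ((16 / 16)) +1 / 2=25 / 2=12.50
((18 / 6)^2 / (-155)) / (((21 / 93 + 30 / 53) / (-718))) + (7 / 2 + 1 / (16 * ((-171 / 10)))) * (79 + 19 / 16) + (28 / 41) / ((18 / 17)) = 216419315957 / 648626560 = 333.66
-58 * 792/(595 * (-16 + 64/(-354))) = 508167/106505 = 4.77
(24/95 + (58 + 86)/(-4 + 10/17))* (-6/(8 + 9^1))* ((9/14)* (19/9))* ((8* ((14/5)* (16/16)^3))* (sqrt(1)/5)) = 5548032/61625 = 90.03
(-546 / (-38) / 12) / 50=91 / 3800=0.02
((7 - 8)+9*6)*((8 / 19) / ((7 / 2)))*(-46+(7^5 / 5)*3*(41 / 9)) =583760656 / 1995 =292611.86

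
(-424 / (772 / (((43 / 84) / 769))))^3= -11836763639 / 242213763422974800744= -0.00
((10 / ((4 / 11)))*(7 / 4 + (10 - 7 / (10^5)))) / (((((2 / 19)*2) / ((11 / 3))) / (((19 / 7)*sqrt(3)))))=51324869233*sqrt(3) / 3360000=26457.52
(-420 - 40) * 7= -3220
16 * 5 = 80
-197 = -197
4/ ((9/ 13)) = 52/ 9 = 5.78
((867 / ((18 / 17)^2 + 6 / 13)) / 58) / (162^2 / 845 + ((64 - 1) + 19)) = 917478185 / 10982206504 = 0.08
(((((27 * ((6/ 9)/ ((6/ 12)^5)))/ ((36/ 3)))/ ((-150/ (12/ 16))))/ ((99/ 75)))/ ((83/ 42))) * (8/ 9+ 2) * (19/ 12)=-3458/ 8217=-0.42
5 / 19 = 0.26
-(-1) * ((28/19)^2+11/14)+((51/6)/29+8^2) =4928323/73283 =67.25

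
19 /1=19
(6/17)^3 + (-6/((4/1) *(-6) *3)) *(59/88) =0.10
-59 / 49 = -1.20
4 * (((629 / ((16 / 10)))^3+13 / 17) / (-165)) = -528823658281 / 359040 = -1472882.29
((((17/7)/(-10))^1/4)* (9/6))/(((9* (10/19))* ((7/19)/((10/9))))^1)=-6137/105840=-0.06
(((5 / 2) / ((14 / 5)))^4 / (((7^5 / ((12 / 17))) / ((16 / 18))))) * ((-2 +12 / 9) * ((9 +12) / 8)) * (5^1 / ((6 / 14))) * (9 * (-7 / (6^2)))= 1953125 / 2304038016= 0.00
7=7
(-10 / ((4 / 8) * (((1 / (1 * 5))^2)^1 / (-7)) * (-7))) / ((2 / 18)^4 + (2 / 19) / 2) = -3116475 / 329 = -9472.57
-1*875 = -875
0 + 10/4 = 5/2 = 2.50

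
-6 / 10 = -3 / 5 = -0.60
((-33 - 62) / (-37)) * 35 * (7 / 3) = 23275 / 111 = 209.68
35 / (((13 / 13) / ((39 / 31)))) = 1365 / 31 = 44.03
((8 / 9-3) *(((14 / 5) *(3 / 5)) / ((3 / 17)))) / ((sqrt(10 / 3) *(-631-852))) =2261 *sqrt(30) / 1668375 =0.01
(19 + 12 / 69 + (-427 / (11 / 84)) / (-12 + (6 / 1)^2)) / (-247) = 59045 / 124982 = 0.47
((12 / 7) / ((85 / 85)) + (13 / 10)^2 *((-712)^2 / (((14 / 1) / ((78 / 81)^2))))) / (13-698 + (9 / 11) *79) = -19908989353 / 217642950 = -91.48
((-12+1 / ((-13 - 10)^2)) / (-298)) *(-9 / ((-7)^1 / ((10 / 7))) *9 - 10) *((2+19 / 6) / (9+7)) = 983785 / 11586687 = 0.08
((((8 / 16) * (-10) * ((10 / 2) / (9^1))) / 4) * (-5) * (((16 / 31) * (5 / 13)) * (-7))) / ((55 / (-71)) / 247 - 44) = 23607500 / 215299557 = 0.11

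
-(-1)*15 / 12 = 5 / 4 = 1.25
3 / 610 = 0.00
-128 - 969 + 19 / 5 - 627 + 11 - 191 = -9501 / 5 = -1900.20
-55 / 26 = -2.12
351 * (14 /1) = 4914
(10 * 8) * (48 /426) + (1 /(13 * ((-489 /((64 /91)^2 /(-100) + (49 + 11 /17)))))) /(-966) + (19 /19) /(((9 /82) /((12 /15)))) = 1389805197031554 /85248529463825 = 16.30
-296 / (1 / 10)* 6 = -17760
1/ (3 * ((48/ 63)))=7/ 16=0.44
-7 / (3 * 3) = -7 / 9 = -0.78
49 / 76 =0.64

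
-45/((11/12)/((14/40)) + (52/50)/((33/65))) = -5775/599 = -9.64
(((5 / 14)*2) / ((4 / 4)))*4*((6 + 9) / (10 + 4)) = 3.06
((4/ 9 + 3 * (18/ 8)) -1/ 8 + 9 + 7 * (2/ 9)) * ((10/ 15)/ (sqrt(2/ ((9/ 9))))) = 47 * sqrt(2)/ 8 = 8.31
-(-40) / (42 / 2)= 40 / 21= 1.90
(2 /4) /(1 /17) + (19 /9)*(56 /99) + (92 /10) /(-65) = 5532403 /579150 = 9.55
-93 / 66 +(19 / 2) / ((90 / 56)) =4457 / 990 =4.50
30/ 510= 1/ 17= 0.06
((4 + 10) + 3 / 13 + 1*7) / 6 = 46 / 13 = 3.54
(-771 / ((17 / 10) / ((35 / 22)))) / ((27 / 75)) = -1124375 / 561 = -2004.23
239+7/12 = 2875/12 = 239.58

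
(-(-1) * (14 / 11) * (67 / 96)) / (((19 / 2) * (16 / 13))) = 6097 / 80256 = 0.08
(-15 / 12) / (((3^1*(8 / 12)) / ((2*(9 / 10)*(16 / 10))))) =-9 / 5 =-1.80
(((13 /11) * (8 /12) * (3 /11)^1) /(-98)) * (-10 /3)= 130 /17787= 0.01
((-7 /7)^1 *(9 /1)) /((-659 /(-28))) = -0.38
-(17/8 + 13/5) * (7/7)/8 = -189/320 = -0.59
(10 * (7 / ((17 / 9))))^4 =157529610000 / 83521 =1886107.81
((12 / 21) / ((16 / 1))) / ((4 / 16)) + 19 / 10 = 2.04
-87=-87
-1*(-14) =14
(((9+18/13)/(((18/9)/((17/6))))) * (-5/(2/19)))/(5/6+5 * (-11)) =12.90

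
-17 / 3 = -5.67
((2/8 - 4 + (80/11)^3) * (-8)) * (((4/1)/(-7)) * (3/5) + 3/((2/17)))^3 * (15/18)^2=-246116652752463/7304528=-33693710.63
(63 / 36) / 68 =7 / 272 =0.03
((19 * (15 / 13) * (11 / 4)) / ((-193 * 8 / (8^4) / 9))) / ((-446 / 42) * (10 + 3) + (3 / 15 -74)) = 94802400 / 13952549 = 6.79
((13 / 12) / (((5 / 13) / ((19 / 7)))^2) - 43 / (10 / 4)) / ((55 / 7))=540277 / 115500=4.68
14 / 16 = 7 / 8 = 0.88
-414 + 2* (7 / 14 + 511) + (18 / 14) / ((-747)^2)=264310264 / 434007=609.00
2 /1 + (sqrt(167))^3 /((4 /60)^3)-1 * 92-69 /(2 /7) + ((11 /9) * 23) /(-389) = 7283308.62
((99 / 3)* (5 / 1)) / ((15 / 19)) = 209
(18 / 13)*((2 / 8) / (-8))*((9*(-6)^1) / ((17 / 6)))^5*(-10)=-20083878149760 / 18458141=-1088076.97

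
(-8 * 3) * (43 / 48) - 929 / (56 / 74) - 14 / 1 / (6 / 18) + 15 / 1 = -35731 / 28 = -1276.11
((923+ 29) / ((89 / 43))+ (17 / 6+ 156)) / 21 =330433 / 11214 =29.47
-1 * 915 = -915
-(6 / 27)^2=-4 / 81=-0.05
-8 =-8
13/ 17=0.76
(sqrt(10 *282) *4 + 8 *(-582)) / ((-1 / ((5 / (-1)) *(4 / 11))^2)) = 1862400 / 121 -3200 *sqrt(705) / 121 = 14689.54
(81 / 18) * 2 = 9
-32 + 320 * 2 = 608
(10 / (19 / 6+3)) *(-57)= -3420 / 37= -92.43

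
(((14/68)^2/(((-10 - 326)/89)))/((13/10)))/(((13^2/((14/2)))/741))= -414295/1562912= -0.27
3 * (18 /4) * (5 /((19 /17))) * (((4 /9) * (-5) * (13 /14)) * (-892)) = 14784900 /133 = 111164.66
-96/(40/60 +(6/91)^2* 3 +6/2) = -2384928/91415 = -26.09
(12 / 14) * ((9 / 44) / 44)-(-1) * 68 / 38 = 230897 / 128744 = 1.79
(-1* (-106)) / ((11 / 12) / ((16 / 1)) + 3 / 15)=101760 / 247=411.98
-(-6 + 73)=-67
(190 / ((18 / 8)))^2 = 7130.86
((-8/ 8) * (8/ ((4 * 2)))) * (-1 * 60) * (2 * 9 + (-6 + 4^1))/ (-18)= -160/ 3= -53.33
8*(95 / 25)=152 / 5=30.40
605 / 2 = 302.50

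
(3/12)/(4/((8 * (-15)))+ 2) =15/118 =0.13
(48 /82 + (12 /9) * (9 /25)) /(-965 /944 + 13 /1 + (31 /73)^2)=5493388992 /62691241675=0.09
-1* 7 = -7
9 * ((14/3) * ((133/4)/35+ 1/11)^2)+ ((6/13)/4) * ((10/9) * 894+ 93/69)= 1159736339/7235800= 160.28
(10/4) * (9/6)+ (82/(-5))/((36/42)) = -923/60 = -15.38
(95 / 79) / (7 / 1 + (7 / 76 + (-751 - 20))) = -7220 / 4586503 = -0.00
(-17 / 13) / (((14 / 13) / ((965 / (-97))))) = 16405 / 1358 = 12.08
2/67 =0.03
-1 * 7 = -7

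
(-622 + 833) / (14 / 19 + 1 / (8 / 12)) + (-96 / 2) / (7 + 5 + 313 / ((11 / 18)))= 7697818 / 81685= 94.24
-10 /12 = -5 /6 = -0.83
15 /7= 2.14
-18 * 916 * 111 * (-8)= 14641344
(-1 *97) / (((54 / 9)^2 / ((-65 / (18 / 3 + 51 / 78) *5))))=409825 / 3114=131.61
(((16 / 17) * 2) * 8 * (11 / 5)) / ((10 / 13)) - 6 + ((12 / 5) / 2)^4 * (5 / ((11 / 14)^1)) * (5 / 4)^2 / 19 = 3388976 / 88825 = 38.15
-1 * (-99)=99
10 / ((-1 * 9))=-10 / 9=-1.11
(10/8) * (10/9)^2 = 125/81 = 1.54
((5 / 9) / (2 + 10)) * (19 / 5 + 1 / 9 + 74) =1753 / 486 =3.61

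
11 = 11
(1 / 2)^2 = 1 / 4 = 0.25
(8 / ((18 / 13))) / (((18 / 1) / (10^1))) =260 / 81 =3.21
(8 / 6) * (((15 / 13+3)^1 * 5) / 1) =360 / 13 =27.69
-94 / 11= -8.55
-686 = -686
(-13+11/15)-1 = -199/15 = -13.27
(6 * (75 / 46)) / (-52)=-0.19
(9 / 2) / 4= 9 / 8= 1.12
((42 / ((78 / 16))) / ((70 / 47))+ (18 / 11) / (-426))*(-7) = -2054227 / 50765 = -40.47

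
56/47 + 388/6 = 9286/141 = 65.86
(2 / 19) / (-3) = -2 / 57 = -0.04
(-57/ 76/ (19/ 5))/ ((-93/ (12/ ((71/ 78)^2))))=91260/ 2969149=0.03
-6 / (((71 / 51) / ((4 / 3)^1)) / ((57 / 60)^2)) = -18411 / 3550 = -5.19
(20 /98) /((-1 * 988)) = -5 /24206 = -0.00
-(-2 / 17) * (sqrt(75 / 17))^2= 150 / 289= 0.52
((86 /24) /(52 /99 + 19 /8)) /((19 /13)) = 36894 /43643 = 0.85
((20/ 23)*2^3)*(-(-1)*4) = 640/ 23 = 27.83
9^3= 729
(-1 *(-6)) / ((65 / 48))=288 / 65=4.43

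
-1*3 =-3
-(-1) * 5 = 5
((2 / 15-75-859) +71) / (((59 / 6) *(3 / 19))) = -491834 / 885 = -555.74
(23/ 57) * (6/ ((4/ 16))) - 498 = -9278/ 19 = -488.32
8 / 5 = 1.60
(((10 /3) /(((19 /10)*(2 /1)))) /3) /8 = 25 /684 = 0.04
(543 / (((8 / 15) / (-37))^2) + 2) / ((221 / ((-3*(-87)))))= 43654260483 / 14144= 3086415.48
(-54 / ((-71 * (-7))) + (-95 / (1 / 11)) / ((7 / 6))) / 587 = -1.53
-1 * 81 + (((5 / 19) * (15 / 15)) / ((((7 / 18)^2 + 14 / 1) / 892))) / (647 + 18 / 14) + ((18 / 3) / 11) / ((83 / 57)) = -415589208399 / 5156204933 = -80.60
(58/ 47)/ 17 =58/ 799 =0.07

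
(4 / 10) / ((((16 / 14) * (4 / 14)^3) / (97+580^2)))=807929297 / 160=5049558.11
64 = 64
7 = 7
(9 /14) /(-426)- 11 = -21871 /1988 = -11.00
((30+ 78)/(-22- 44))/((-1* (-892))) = -0.00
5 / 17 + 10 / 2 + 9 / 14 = 1413 / 238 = 5.94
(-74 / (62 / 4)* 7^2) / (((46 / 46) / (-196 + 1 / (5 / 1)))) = 7099708 / 155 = 45804.57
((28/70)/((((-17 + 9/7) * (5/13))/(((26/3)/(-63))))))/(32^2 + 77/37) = 12506/1409450625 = 0.00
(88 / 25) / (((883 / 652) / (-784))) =-44982784 / 22075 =-2037.73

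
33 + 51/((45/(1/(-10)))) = 32.89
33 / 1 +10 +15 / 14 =617 / 14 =44.07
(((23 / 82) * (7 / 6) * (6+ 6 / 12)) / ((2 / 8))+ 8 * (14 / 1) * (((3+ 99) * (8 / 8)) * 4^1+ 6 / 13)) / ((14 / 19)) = 397176893 / 6396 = 62097.70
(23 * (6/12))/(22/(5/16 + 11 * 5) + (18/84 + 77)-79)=-142485/17197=-8.29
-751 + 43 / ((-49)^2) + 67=-1642241 / 2401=-683.98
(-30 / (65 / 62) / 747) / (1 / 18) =-744 / 1079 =-0.69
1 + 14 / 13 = 27 / 13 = 2.08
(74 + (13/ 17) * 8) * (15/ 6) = 3405/ 17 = 200.29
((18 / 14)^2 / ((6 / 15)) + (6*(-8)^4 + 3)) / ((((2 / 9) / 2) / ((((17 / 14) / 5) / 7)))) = 368599491 / 48020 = 7675.96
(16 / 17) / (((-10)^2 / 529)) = 2116 / 425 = 4.98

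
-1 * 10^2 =-100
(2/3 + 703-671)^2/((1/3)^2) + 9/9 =9605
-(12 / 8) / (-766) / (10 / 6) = 9 / 7660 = 0.00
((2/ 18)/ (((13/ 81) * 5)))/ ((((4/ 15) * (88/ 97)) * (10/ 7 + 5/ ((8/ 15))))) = 18333/ 346060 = 0.05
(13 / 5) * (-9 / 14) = -117 / 70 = -1.67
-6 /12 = -1 /2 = -0.50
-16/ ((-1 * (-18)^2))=4/ 81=0.05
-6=-6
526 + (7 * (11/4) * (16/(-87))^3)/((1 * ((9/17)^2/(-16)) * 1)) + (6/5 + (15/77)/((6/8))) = 10971973582016/20535416055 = 534.30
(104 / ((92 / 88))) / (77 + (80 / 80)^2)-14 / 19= 706 / 1311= 0.54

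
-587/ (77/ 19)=-11153/ 77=-144.84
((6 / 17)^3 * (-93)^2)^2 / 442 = 1745055728928 / 5334402749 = 327.13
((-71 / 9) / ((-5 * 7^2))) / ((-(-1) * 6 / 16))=568 / 6615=0.09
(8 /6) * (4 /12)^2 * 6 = 8 /9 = 0.89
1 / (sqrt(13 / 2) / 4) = 1.57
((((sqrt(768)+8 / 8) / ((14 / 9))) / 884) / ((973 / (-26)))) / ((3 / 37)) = -444 * sqrt(3) / 115787 -111 / 463148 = -0.01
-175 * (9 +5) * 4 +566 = -9234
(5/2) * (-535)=-2675/2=-1337.50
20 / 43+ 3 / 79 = 1709 / 3397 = 0.50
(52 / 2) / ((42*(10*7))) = 13 / 1470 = 0.01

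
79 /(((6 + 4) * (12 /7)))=553 /120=4.61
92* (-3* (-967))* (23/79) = 6138516/79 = 77702.73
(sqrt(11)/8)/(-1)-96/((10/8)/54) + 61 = -20431/5-sqrt(11)/8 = -4086.61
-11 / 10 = -1.10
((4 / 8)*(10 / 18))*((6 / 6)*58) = 145 / 9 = 16.11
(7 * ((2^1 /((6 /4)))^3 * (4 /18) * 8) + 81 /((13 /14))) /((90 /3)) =184373 /47385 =3.89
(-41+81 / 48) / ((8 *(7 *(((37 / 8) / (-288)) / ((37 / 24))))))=1887 / 28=67.39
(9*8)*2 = 144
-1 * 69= -69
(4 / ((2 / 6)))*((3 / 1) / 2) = 18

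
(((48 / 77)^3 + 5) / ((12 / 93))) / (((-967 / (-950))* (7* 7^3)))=35240709325 / 2119926507622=0.02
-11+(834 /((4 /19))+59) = 8019 /2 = 4009.50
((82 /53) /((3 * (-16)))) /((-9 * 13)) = 41 /148824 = 0.00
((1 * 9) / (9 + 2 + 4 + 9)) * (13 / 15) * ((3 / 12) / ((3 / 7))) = 0.19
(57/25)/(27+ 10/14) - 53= -256651/4850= -52.92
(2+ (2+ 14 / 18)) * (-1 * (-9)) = 43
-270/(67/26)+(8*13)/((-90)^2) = -14213758/135675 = -104.76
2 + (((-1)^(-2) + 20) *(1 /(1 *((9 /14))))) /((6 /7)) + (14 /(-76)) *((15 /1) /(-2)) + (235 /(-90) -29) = 751 /76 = 9.88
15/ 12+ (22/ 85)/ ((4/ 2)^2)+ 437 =438.31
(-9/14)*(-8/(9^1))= 0.57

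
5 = 5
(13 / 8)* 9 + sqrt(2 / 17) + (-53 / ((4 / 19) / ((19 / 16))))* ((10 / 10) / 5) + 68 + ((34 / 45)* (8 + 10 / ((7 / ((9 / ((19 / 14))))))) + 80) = sqrt(34) / 17 + 6349529 / 54720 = 116.38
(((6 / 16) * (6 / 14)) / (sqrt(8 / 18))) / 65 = 27 / 7280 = 0.00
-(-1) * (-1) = -1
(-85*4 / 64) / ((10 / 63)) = -1071 / 32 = -33.47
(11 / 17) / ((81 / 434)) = 3.47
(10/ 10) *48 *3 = 144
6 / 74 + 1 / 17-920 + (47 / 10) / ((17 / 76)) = -2826878 / 3145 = -898.85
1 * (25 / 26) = 25 / 26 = 0.96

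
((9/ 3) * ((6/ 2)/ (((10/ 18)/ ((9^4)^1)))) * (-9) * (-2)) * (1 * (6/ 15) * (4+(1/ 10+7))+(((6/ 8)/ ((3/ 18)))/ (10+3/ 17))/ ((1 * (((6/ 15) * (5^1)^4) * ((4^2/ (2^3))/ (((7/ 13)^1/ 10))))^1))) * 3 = 1432834085508597/ 56225000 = 25483932.16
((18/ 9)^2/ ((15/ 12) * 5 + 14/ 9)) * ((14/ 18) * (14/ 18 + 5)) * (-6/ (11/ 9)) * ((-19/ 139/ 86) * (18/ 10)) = 2987712/ 92374535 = 0.03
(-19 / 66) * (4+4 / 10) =-19 / 15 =-1.27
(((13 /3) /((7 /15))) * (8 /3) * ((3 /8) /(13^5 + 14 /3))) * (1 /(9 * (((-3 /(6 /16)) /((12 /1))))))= -65 /15594502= -0.00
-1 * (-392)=392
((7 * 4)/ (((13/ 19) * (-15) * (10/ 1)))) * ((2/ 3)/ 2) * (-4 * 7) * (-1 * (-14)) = 104272/ 2925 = 35.65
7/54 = 0.13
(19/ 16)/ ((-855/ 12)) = -1/ 60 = -0.02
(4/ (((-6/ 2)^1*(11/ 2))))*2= -16/ 33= -0.48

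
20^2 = 400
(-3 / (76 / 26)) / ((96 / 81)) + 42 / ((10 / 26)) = 658671 / 6080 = 108.33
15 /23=0.65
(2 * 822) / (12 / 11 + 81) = 6028 / 301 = 20.03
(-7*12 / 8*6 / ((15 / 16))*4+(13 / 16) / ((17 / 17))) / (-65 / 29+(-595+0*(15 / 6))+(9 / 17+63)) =960857 / 1913600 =0.50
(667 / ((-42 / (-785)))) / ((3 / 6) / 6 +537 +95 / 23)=4817074 / 209125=23.03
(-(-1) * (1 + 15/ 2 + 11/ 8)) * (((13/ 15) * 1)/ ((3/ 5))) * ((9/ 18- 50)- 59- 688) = -181779/ 16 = -11361.19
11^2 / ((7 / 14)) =242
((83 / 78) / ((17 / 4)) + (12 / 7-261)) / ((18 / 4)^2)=-12.79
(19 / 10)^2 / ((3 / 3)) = 361 / 100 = 3.61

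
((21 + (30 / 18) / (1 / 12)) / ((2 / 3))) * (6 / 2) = 369 / 2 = 184.50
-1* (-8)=8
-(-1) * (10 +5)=15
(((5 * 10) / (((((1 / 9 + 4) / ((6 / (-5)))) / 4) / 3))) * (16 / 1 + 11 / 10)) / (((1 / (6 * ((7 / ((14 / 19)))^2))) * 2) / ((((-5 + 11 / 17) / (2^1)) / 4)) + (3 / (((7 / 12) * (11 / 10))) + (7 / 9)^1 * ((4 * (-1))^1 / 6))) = -41581754676 / 57621349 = -721.64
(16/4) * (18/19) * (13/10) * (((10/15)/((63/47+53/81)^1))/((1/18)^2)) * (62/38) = 5965051248/6853585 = 870.35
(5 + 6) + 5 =16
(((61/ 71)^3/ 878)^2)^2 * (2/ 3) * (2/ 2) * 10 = 13271744871487930791605/ 7313739904550078599757178710396172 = 0.00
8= 8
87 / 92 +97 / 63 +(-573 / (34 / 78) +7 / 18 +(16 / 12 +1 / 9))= -129097685 / 98532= -1310.21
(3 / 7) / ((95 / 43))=129 / 665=0.19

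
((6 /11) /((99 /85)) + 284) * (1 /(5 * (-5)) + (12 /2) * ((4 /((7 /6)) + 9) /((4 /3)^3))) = 9084526081 /1016400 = 8937.94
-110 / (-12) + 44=319 / 6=53.17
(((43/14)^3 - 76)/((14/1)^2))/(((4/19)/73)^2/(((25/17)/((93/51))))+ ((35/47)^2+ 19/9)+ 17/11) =-0.06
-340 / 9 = -37.78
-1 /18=-0.06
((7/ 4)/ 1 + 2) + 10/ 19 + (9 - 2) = 857/ 76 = 11.28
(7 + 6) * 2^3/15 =104/15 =6.93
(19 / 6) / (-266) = -1 / 84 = -0.01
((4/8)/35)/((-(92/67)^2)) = -4489/592480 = -0.01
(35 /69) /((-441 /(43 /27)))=-215 /117369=-0.00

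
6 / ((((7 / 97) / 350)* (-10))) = -2910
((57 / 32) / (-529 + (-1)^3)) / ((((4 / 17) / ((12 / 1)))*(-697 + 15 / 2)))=2907 / 11693920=0.00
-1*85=-85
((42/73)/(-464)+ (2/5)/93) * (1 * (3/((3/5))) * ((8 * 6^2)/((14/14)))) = 289284/65627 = 4.41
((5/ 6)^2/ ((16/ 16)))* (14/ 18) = 175/ 324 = 0.54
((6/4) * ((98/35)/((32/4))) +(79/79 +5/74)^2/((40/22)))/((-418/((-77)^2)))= -67994311/4161760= -16.34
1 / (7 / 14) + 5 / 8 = 21 / 8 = 2.62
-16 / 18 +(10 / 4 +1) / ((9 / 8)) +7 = 83 / 9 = 9.22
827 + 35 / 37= 30634 / 37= 827.95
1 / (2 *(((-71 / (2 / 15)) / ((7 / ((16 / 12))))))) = -7 / 1420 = -0.00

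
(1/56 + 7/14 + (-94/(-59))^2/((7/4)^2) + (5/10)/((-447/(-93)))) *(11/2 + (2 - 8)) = -294960555/406636496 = -0.73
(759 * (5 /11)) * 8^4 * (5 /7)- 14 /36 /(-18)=2289254449 /2268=1009371.45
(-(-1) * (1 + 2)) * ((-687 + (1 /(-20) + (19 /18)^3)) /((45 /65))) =-260001079 /87480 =-2972.12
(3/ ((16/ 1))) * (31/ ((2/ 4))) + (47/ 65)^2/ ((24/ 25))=6170/ 507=12.17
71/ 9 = 7.89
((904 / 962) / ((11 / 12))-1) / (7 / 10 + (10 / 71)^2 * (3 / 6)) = 6704530 / 189349017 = 0.04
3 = 3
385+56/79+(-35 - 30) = 25336/79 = 320.71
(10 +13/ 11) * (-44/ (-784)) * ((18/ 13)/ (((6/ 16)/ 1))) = 1476/ 637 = 2.32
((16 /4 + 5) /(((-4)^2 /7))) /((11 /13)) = 819 /176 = 4.65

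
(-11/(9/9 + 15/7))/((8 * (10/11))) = -77/160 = -0.48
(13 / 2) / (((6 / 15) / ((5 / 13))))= 25 / 4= 6.25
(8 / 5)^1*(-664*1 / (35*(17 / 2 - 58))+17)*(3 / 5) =481864 / 28875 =16.69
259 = 259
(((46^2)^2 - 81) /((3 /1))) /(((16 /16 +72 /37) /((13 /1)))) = 2153617375 /327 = 6585985.86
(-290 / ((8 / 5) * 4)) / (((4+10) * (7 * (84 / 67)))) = -48575 / 131712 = -0.37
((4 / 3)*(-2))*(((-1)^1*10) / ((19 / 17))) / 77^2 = 1360 / 337953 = 0.00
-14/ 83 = -0.17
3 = 3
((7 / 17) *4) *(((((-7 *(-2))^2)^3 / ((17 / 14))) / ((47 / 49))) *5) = 723136637440 / 13583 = 53238359.53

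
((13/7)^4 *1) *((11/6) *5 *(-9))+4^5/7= -4010101/4802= -835.09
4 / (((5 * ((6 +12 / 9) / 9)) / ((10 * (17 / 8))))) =459 / 22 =20.86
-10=-10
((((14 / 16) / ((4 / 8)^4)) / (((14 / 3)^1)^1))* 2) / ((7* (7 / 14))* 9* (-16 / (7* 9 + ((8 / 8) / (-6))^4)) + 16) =244947 / 326600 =0.75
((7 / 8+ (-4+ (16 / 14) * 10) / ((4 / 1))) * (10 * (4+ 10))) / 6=255 / 4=63.75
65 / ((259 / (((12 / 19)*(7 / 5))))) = 156 / 703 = 0.22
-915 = -915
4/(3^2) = 4/9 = 0.44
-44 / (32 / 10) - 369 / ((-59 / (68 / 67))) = -117047 / 15812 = -7.40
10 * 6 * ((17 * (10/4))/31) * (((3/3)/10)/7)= 255/217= 1.18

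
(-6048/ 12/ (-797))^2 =254016/ 635209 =0.40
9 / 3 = 3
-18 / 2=-9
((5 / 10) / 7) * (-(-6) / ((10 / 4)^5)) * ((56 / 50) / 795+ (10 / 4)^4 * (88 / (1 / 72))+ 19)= 157422084896 / 144921875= 1086.25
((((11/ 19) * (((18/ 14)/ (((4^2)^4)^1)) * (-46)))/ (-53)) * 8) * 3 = 6831/ 28872704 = 0.00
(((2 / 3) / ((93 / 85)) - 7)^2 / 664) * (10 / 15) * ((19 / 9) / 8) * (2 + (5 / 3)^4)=47536917817 / 452152837152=0.11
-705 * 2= -1410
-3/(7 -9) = 3/2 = 1.50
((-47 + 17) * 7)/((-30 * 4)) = 7/4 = 1.75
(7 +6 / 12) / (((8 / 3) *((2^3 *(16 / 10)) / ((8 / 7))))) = 225 / 896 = 0.25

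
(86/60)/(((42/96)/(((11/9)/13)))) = 3784/12285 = 0.31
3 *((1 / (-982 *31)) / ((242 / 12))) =-9 / 1841741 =-0.00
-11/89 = -0.12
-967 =-967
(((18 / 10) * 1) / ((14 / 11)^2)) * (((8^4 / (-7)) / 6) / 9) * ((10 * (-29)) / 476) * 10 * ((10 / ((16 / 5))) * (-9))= -84216000 / 40817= -2063.26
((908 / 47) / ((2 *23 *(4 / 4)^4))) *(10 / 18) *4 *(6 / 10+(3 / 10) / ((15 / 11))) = 37228 / 48645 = 0.77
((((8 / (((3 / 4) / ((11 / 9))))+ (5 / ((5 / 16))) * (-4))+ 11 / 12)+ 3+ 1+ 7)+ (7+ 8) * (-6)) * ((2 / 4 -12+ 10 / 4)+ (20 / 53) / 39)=258991271 / 223236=1160.17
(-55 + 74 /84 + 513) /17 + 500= 376273 /714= 526.99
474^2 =224676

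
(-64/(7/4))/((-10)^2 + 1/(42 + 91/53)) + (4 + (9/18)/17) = 28869137/7879602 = 3.66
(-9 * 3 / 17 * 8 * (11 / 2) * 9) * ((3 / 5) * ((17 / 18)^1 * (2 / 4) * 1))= -891 / 5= -178.20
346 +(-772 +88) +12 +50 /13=-4188 /13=-322.15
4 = 4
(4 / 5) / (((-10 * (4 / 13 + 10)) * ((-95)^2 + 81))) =-13 / 15252550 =-0.00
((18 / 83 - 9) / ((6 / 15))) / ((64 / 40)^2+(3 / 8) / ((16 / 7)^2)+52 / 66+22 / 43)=-132409728000 / 23706359819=-5.59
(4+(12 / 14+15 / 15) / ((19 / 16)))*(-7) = -740 / 19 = -38.95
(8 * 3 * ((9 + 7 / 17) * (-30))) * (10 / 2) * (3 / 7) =-1728000 / 119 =-14521.01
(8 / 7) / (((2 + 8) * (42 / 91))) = 0.25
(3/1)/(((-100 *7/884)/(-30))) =3978/35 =113.66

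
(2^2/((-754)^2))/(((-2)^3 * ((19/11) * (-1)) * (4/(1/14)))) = 11/1209802048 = 0.00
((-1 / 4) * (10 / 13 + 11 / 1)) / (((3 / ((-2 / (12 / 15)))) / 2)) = 255 / 52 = 4.90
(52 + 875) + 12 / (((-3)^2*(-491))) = 1365467 / 1473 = 927.00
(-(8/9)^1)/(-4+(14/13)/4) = 208/873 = 0.24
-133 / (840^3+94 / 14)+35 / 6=145212476059 / 24893568282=5.83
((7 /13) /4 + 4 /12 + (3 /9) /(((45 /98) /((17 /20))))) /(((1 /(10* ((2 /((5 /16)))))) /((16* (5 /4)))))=2437312 /1755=1388.78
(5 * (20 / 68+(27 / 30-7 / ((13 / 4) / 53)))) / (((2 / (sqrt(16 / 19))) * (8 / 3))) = -39417 * sqrt(19) / 1768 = -97.18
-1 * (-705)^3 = 350402625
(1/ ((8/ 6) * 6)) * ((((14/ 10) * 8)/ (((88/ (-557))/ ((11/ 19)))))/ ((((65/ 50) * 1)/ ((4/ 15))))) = -3899/ 3705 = -1.05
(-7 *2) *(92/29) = -44.41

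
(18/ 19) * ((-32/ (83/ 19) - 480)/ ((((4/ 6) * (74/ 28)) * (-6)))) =2548224/ 58349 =43.67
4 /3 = 1.33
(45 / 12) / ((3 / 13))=65 / 4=16.25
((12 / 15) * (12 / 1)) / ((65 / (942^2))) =42593472 / 325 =131056.84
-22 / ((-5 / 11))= 242 / 5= 48.40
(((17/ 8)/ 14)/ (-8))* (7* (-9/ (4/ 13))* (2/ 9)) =221/ 256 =0.86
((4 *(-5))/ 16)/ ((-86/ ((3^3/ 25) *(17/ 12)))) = 153/ 6880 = 0.02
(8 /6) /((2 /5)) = 10 /3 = 3.33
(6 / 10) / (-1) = -3 / 5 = -0.60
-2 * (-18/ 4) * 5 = 45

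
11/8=1.38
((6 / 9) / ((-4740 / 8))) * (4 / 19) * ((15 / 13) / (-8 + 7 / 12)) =64 / 1736657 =0.00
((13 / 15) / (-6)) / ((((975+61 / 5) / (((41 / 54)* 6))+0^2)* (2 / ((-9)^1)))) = 533 / 177696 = 0.00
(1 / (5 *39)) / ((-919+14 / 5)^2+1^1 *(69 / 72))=40 / 6547502507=0.00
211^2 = 44521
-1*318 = -318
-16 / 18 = -8 / 9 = -0.89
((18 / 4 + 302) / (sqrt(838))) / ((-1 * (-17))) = 613 * sqrt(838) / 28492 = 0.62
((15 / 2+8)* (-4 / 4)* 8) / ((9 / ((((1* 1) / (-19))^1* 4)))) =496 / 171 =2.90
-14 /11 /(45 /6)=-28 /165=-0.17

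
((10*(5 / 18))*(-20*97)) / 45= -9700 / 81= -119.75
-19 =-19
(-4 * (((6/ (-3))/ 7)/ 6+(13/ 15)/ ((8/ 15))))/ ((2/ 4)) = -265/ 21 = -12.62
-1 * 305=-305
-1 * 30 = -30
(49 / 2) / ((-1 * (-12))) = 49 / 24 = 2.04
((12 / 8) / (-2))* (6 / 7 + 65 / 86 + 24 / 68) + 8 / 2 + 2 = 185259 / 40936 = 4.53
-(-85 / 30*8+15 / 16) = 1043 / 48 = 21.73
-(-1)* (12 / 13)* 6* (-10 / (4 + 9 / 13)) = -11.80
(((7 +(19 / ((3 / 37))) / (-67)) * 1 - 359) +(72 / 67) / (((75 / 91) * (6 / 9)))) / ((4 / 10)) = -1776547 / 2010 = -883.85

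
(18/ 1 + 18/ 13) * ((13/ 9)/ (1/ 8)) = 224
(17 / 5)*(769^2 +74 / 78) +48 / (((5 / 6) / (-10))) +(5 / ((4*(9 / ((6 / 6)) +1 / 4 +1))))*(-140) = 16070250232 / 7995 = 2010037.55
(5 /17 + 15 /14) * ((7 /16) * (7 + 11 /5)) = 5.50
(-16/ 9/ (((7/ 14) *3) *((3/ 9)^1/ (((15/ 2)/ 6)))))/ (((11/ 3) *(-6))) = 0.20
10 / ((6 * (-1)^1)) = -1.67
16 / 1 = 16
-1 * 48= -48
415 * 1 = 415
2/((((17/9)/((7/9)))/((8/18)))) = 56/153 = 0.37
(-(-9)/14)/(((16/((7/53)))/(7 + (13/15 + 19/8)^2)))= 4757/51200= 0.09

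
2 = 2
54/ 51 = 18/ 17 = 1.06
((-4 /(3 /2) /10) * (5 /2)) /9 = -2 /27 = -0.07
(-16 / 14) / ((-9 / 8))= 1.02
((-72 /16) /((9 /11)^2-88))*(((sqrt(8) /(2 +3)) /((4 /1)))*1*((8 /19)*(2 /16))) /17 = 1089*sqrt(2) /68262820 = 0.00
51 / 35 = 1.46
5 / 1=5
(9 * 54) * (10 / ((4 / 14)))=17010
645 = 645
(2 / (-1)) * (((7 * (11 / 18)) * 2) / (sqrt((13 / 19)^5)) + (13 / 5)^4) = -57122 / 625 - 55594 * sqrt(247) / 19773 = -135.58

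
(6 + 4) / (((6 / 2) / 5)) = 50 / 3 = 16.67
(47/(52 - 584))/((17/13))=-611/9044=-0.07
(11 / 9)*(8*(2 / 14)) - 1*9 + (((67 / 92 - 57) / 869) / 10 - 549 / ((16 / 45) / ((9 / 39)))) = -476586202921 / 1309548240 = -363.93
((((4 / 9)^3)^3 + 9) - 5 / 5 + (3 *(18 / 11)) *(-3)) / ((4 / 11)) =-14333116301 / 774840978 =-18.50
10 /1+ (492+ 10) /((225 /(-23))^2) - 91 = -3835067 /50625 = -75.75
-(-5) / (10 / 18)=9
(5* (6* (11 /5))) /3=22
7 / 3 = 2.33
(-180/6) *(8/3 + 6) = -260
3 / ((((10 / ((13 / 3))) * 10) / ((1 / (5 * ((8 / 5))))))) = 13 / 800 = 0.02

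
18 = 18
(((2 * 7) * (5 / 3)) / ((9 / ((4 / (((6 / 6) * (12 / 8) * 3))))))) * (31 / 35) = 496 / 243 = 2.04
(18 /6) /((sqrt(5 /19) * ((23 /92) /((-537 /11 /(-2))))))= 3222 * sqrt(95) /55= 570.98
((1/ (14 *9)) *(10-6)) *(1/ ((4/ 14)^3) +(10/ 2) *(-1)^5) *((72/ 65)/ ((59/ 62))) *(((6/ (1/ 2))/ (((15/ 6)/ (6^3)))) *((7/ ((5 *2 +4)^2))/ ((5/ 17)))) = 827786304/ 4697875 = 176.20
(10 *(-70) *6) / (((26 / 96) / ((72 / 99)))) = -1612800 / 143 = -11278.32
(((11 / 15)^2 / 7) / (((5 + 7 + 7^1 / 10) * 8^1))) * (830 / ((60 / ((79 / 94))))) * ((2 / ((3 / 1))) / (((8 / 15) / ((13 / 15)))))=10314161 / 1083015360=0.01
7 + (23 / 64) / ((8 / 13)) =3883 / 512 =7.58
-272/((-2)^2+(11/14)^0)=-272/5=-54.40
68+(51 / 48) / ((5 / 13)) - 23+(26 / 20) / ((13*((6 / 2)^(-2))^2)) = 4469 / 80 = 55.86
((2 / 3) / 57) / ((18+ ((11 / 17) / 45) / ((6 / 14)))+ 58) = 510 / 3315443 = 0.00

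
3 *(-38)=-114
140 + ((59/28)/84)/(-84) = 27659461/197568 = 140.00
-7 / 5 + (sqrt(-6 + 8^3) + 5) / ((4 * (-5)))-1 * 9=-213 / 20-sqrt(506) / 20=-11.77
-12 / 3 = -4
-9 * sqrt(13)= -32.45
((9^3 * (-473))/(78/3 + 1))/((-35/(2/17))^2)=-51084/354025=-0.14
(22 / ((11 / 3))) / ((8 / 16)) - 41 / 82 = 23 / 2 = 11.50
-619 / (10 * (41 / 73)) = -45187 / 410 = -110.21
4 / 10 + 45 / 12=4.15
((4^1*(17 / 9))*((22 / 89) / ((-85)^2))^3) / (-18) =-21296 / 1266833886313640625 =-0.00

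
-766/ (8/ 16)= -1532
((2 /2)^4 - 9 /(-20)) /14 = 29 /280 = 0.10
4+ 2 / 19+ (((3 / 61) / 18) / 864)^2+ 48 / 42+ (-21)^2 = 5934958636363909 / 13299683217408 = 446.25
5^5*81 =253125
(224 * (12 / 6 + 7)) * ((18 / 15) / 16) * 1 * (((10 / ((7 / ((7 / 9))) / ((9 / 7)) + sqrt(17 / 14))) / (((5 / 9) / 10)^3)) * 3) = 864162432 / 223 - 8817984 * sqrt(238) / 223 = 3265135.43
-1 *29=-29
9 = 9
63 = 63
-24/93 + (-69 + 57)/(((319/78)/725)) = -725488/341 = -2127.53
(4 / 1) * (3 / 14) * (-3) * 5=-12.86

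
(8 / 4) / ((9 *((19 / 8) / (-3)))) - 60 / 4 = -871 / 57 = -15.28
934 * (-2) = -1868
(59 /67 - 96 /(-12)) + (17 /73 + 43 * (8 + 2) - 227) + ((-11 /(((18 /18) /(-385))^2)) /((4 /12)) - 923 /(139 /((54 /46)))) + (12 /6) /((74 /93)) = -2829821603109488 /578551499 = -4891218.17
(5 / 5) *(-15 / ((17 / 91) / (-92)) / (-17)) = -125580 / 289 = -434.53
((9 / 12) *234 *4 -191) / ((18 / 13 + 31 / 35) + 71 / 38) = 8835190 / 71559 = 123.47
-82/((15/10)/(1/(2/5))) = -410/3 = -136.67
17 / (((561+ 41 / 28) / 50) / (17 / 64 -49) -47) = -9279025 / 25779767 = -0.36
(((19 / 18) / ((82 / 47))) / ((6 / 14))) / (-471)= -0.00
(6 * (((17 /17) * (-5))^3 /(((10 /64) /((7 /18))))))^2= 31360000 /9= 3484444.44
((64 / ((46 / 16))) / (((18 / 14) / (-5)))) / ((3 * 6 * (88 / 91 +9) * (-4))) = 203840 / 1689741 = 0.12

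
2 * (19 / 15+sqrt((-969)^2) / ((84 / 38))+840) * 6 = 15355.49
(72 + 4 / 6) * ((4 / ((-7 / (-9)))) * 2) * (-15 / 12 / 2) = -3270 / 7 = -467.14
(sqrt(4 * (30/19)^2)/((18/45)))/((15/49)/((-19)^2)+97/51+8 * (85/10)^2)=712215/52315294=0.01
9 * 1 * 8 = 72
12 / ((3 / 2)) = 8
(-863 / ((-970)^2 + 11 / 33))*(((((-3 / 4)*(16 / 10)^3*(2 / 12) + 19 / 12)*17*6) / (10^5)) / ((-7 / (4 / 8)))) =70728891 / 987945350000000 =0.00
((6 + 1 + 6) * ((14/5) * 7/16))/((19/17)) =10829/760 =14.25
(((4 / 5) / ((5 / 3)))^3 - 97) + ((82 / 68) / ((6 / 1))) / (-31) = -9574525253 / 98812500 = -96.90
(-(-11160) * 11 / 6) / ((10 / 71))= 145266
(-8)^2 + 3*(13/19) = 1255/19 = 66.05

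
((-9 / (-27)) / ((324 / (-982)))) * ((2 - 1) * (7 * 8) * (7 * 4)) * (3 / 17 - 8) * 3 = 51197552 / 1377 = 37180.50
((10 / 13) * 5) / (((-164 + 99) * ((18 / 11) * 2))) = -55 / 3042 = -0.02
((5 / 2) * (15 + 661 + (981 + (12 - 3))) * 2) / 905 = 1666 / 181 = 9.20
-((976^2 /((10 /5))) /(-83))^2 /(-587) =226850258944 /4043843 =56097.69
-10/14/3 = -5/21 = -0.24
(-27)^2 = 729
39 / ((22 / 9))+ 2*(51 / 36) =620 / 33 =18.79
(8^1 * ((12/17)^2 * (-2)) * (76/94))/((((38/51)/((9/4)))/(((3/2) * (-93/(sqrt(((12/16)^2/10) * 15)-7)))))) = -485968896/1231259-26034048 * sqrt(6)/1231259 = -446.49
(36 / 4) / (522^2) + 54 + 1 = 1665181 / 30276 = 55.00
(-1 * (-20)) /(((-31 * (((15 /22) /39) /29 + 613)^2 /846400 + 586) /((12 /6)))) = 2328969001216000 /33318065578001001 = 0.07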